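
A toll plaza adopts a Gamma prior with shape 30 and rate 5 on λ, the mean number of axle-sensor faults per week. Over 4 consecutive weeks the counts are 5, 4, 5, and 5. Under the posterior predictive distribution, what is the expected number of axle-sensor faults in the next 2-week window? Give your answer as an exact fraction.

Total count: 5 + 4 + 5 + 5 = 19.
Total exposure: 4 weeks.
The Gamma prior is conjugate for the Poisson rate, so λ | data ~ Gamma(30+19, 5+4) = Gamma(49, 9).
Predictive mean over a 2-week window = T·E[λ|data] = 2·49/9 = 98/9.

98/9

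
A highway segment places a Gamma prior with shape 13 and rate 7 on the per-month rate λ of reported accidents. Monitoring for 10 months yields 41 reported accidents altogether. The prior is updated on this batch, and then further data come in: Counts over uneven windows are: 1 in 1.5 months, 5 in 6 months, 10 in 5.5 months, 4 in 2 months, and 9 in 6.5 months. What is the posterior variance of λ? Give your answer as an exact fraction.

332/5929

Total count 41 over total exposure 10 months.
After the first batch: Gamma(13 + 41, 7 + 10) = Gamma(54, 17).
Total count: 1 + 5 + 10 + 4 + 9 = 29.
Total exposure: 1.5 + 6 + 5.5 + 2 + 6.5 = 21.5 months.
After the second batch: Gamma(54 + 29, 17 + 21.5) = Gamma(83, 77/2).
Posterior variance = α'/β'² = 83/(5929/4) = 332/5929.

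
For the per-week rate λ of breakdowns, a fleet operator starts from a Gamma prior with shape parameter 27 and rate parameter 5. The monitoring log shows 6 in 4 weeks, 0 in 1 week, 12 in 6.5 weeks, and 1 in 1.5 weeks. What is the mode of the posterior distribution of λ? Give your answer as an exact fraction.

Total count: 6 + 0 + 12 + 1 = 19.
Total exposure: 4 + 1 + 6.5 + 1.5 = 13 weeks.
Conjugate update: add total count to the shape and total exposure to the rate, giving Gamma(46, 18).
Posterior mode = (α'−1)/β' = 45/18 = 5/2.

5/2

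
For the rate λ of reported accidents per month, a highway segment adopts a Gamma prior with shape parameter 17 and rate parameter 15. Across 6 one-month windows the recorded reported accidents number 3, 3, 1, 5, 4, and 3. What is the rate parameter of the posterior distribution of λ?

Total count: 3 + 3 + 1 + 5 + 4 + 3 = 19.
Total exposure: 6 months.
By Gamma–Poisson conjugacy, the posterior is Gamma(α + Σx, β + Σt) = Gamma(17 + 19, 15 + 6) = Gamma(36, 21).

21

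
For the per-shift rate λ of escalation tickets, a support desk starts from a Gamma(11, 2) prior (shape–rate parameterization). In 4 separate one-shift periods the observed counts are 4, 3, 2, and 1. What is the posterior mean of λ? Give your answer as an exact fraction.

7/2

Total count: 4 + 3 + 2 + 1 = 10.
Total exposure: 4 shifts.
Conjugate update: add total count to the shape and total exposure to the rate, giving Gamma(21, 6).
Posterior mean = α'/β' = 21/6 = 7/2.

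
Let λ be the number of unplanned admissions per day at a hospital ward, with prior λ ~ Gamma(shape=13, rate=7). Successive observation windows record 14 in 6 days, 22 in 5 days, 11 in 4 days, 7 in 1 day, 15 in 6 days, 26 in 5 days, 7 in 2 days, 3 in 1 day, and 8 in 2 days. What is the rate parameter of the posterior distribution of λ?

Total count: 14 + 22 + 11 + 7 + 15 + 26 + 7 + 3 + 8 = 113.
Total exposure: 6 + 5 + 4 + 1 + 6 + 5 + 2 + 1 + 2 = 32 days.
By Gamma–Poisson conjugacy, the posterior is Gamma(α + Σx, β + Σt) = Gamma(13 + 113, 7 + 32) = Gamma(126, 39).

39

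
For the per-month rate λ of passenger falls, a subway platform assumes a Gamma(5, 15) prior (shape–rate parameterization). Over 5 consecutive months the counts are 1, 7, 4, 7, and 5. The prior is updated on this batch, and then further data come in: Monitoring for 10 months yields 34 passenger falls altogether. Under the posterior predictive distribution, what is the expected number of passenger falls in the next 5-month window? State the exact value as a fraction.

21/2

Total count: 1 + 7 + 4 + 7 + 5 = 24.
Total exposure: 5 months.
After the first batch: Gamma(5 + 24, 15 + 5) = Gamma(29, 20).
Total count 34 over total exposure 10 months.
After the second batch: Gamma(29 + 34, 20 + 10) = Gamma(63, 30).
Predictive mean over a 5-month window = T·E[λ|data] = 5·63/30 = 21/2.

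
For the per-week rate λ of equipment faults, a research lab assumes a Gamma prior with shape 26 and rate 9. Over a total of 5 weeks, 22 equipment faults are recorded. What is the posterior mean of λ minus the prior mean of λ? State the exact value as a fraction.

Total count 22 over total exposure 5 weeks.
Posterior: α' = 26 + 22 = 48, β' = 9 + 5 = 14.
Posterior mean = 48/14 = 24/7; prior mean = 26/9 = 26/9. Difference = 24/7 − 26/9 = 34/63.

34/63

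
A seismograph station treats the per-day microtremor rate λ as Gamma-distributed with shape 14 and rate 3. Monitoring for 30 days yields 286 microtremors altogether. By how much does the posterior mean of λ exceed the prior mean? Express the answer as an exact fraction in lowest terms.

146/33

Total count 286 over total exposure 30 days.
By Gamma–Poisson conjugacy, the posterior is Gamma(α + Σx, β + Σt) = Gamma(14 + 286, 3 + 30) = Gamma(300, 33).
Posterior mean = 300/33 = 100/11; prior mean = 14/3 = 14/3. Difference = 100/11 − 14/3 = 146/33.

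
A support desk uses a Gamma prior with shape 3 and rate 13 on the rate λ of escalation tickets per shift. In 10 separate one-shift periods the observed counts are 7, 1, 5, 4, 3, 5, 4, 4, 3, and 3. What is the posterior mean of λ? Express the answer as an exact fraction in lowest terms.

42/23

Total count: 7 + 1 + 5 + 4 + 3 + 5 + 4 + 4 + 3 + 3 = 39.
Total exposure: 10 shifts.
By Gamma–Poisson conjugacy, the posterior is Gamma(α + Σx, β + Σt) = Gamma(3 + 39, 13 + 10) = Gamma(42, 23).
Posterior mean = α'/β' = 42/23.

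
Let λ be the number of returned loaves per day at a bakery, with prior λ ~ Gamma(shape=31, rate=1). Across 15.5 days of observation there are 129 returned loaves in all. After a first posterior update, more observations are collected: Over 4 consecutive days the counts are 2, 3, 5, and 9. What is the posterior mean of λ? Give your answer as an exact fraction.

358/41

Total count 129 over total exposure 15.5 days.
After the first batch: Gamma(31 + 129, 1 + 15.5) = Gamma(160, 33/2).
Total count: 2 + 3 + 5 + 9 = 19.
Total exposure: 4 days.
After the second batch: Gamma(160 + 19, 33/2 + 4) = Gamma(179, 41/2).
Posterior mean = α'/β' = 179/(41/2) = 358/41.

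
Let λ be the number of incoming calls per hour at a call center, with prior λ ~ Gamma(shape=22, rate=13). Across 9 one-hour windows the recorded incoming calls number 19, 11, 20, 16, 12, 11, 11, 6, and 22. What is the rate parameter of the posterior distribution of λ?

Total count: 19 + 11 + 20 + 16 + 12 + 11 + 11 + 6 + 22 = 128.
Total exposure: 9 hours.
Conjugate update: add total count to the shape and total exposure to the rate, giving Gamma(150, 22).

22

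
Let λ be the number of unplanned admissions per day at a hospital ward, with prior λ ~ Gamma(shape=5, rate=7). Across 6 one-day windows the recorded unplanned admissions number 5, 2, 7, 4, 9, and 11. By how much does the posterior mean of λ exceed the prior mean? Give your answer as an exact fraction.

Total count: 5 + 2 + 7 + 4 + 9 + 11 = 38.
Total exposure: 6 days.
By Gamma–Poisson conjugacy, the posterior is Gamma(α + Σx, β + Σt) = Gamma(5 + 38, 7 + 6) = Gamma(43, 13).
Posterior mean = 43/13 = 43/13; prior mean = 5/7 = 5/7. Difference = 43/13 − 5/7 = 236/91.

236/91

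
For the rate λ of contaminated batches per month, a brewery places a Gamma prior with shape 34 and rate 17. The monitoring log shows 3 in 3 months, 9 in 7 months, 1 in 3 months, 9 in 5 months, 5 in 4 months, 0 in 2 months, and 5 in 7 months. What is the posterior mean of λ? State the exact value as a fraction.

11/8

Total count: 3 + 9 + 1 + 9 + 5 + 0 + 5 = 32.
Total exposure: 3 + 7 + 3 + 5 + 4 + 2 + 7 = 31 months.
Gamma(α, β) with Poisson data over total exposure Σt gives posterior Gamma(α+Σx, β+Σt) = Gamma(66, 48).
Posterior mean = α'/β' = 66/48 = 11/8.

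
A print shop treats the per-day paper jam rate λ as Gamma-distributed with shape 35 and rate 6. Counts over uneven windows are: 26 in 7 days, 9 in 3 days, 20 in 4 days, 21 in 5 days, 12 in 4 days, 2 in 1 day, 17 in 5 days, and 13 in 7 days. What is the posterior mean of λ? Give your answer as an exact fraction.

155/42

Total count: 26 + 9 + 20 + 21 + 12 + 2 + 17 + 13 = 120.
Total exposure: 7 + 3 + 4 + 5 + 4 + 1 + 5 + 7 = 36 days.
The Gamma prior is conjugate for the Poisson rate, so λ | data ~ Gamma(35+120, 6+36) = Gamma(155, 42).
Posterior mean = α'/β' = 155/42.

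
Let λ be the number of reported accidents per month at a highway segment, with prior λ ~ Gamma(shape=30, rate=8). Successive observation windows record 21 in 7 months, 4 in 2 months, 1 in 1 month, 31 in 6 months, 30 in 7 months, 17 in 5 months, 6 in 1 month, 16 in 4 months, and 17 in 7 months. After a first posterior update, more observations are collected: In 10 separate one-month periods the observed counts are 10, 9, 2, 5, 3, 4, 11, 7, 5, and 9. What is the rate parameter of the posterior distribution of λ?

Total count: 21 + 4 + 1 + 31 + 30 + 17 + 6 + 16 + 17 = 143.
Total exposure: 7 + 2 + 1 + 6 + 7 + 5 + 1 + 4 + 7 = 40 months.
After the first batch: Gamma(30 + 143, 8 + 40) = Gamma(173, 48).
Total count: 10 + 9 + 2 + 5 + 3 + 4 + 11 + 7 + 5 + 9 = 65.
Total exposure: 10 months.
After the second batch: Gamma(173 + 65, 48 + 10) = Gamma(238, 58).

58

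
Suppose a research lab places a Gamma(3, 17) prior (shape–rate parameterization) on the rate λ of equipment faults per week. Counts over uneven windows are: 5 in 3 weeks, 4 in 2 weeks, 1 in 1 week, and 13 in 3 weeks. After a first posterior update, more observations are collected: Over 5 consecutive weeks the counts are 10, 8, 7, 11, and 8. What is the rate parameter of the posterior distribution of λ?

Total count: 5 + 4 + 1 + 13 = 23.
Total exposure: 3 + 2 + 1 + 3 = 9 weeks.
After the first batch: Gamma(3 + 23, 17 + 9) = Gamma(26, 26).
Total count: 10 + 8 + 7 + 11 + 8 = 44.
Total exposure: 5 weeks.
After the second batch: Gamma(26 + 44, 26 + 5) = Gamma(70, 31).

31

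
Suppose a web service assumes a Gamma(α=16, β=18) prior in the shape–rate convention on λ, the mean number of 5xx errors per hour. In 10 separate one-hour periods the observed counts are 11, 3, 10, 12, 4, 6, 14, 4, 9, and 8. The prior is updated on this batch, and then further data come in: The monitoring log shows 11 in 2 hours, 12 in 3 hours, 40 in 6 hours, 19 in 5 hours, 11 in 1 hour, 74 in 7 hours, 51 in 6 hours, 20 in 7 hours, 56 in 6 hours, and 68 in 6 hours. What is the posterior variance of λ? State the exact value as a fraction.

Total count: 11 + 3 + 10 + 12 + 4 + 6 + 14 + 4 + 9 + 8 = 81.
Total exposure: 10 hours.
After the first batch: Gamma(16 + 81, 18 + 10) = Gamma(97, 28).
Total count: 11 + 12 + 40 + 19 + 11 + 74 + 51 + 20 + 56 + 68 = 362.
Total exposure: 2 + 3 + 6 + 5 + 1 + 7 + 6 + 7 + 6 + 6 = 49 hours.
After the second batch: Gamma(97 + 362, 28 + 49) = Gamma(459, 77).
Posterior variance = α'/β'² = 459/5929.

459/5929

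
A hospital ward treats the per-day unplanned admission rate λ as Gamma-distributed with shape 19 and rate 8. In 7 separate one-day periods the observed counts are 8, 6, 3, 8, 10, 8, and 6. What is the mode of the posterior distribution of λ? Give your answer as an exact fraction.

Total count: 8 + 6 + 3 + 8 + 10 + 8 + 6 = 49.
Total exposure: 7 days.
Posterior: α' = 19 + 49 = 68, β' = 8 + 7 = 15.
Posterior mode = (α'−1)/β' = 67/15.

67/15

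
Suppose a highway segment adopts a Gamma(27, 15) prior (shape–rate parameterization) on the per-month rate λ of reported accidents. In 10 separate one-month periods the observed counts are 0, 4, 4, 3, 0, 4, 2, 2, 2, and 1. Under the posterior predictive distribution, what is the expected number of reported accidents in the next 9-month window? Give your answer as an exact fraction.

Total count: 0 + 4 + 4 + 3 + 0 + 4 + 2 + 2 + 2 + 1 = 22.
Total exposure: 10 months.
By Gamma–Poisson conjugacy, the posterior is Gamma(α + Σx, β + Σt) = Gamma(27 + 22, 15 + 10) = Gamma(49, 25).
Predictive mean over a 9-month window = T·E[λ|data] = 9·49/25 = 441/25.

441/25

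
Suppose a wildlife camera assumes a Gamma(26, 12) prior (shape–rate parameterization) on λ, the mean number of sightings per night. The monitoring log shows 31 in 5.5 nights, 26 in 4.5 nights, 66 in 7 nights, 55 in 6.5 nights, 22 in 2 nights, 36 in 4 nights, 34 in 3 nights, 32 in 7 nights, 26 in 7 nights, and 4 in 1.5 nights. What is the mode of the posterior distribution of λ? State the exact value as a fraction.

119/20

Total count: 31 + 26 + 66 + 55 + 22 + 36 + 34 + 32 + 26 + 4 = 332.
Total exposure: 5.5 + 4.5 + 7 + 6.5 + 2 + 4 + 3 + 7 + 7 + 1.5 = 48 nights.
Gamma(α, β) with Poisson data over total exposure Σt gives posterior Gamma(α+Σx, β+Σt) = Gamma(358, 60).
Posterior mode = (α'−1)/β' = 357/60 = 119/20.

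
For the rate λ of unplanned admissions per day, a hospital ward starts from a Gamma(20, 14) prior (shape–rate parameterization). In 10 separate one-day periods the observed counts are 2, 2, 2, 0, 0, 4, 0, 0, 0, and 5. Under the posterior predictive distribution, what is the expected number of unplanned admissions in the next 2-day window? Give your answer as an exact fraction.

35/12

Total count: 2 + 2 + 2 + 0 + 0 + 4 + 0 + 0 + 0 + 5 = 15.
Total exposure: 10 days.
The Gamma prior is conjugate for the Poisson rate, so λ | data ~ Gamma(20+15, 14+10) = Gamma(35, 24).
Predictive mean over a 2-day window = T·E[λ|data] = 2·35/24 = 35/12.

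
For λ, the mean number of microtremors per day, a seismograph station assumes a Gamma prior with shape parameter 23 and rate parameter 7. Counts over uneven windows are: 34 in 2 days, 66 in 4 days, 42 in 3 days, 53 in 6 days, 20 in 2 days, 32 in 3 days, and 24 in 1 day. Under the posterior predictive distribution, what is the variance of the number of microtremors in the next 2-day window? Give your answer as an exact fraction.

45/2

Total count: 34 + 66 + 42 + 53 + 20 + 32 + 24 = 271.
Total exposure: 2 + 4 + 3 + 6 + 2 + 3 + 1 = 21 days.
The Gamma prior is conjugate for the Poisson rate, so λ | data ~ Gamma(23+271, 7+21) = Gamma(294, 28).
The posterior predictive for a window of length T is Negative Binomial with variance T·α'·(β'+T)/β'² = 2·294·30/784 = 45/2.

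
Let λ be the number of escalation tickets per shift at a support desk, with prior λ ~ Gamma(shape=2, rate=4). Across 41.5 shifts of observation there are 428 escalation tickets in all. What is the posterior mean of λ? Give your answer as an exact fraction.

Total count 428 over total exposure 41.5 shifts.
The Gamma prior is conjugate for the Poisson rate, so λ | data ~ Gamma(2+428, 4+41.5) = Gamma(430, 91/2).
Posterior mean = α'/β' = 430/(91/2) = 860/91.

860/91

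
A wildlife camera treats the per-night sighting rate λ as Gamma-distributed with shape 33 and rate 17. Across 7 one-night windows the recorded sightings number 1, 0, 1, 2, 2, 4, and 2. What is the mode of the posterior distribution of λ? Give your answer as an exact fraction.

Total count: 1 + 0 + 1 + 2 + 2 + 4 + 2 = 12.
Total exposure: 7 nights.
Gamma(α, β) with Poisson data over total exposure Σt gives posterior Gamma(α+Σx, β+Σt) = Gamma(45, 24).
Posterior mode = (α'−1)/β' = 44/24 = 11/6.

11/6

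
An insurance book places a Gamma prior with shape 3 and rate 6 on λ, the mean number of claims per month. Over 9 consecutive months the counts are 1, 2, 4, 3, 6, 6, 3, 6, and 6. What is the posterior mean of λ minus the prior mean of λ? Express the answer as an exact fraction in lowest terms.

13/6

Total count: 1 + 2 + 4 + 3 + 6 + 6 + 3 + 6 + 6 = 37.
Total exposure: 9 months.
By Gamma–Poisson conjugacy, the posterior is Gamma(α + Σx, β + Σt) = Gamma(3 + 37, 6 + 9) = Gamma(40, 15).
Posterior mean = 40/15 = 8/3; prior mean = 3/6 = 1/2. Difference = 8/3 − 1/2 = 13/6.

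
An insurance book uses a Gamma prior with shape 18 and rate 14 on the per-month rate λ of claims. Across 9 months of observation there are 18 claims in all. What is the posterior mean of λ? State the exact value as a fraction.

36/23

Total count 18 over total exposure 9 months.
Conjugate update: add total count to the shape and total exposure to the rate, giving Gamma(36, 23).
Posterior mean = α'/β' = 36/23.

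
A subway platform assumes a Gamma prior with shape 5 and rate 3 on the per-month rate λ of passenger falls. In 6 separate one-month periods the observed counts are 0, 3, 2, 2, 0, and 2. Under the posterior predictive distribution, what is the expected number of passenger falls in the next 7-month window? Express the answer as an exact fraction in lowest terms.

98/9

Total count: 0 + 3 + 2 + 2 + 0 + 2 = 9.
Total exposure: 6 months.
Conjugate update: add total count to the shape and total exposure to the rate, giving Gamma(14, 9).
Predictive mean over a 7-month window = T·E[λ|data] = 7·14/9 = 98/9.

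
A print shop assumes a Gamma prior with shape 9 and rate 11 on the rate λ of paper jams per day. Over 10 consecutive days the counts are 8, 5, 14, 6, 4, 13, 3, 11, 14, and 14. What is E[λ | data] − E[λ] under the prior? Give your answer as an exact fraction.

922/231

Total count: 8 + 5 + 14 + 6 + 4 + 13 + 3 + 11 + 14 + 14 = 92.
Total exposure: 10 days.
The Gamma prior is conjugate for the Poisson rate, so λ | data ~ Gamma(9+92, 11+10) = Gamma(101, 21).
Posterior mean = 101/21 = 101/21; prior mean = 9/11 = 9/11. Difference = 101/21 − 9/11 = 922/231.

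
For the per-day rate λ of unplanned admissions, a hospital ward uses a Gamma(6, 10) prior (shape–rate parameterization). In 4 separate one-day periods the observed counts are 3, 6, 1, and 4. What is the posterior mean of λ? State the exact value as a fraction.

Total count: 3 + 6 + 1 + 4 = 14.
Total exposure: 4 days.
The Gamma prior is conjugate for the Poisson rate, so λ | data ~ Gamma(6+14, 10+4) = Gamma(20, 14).
Posterior mean = α'/β' = 20/14 = 10/7.

10/7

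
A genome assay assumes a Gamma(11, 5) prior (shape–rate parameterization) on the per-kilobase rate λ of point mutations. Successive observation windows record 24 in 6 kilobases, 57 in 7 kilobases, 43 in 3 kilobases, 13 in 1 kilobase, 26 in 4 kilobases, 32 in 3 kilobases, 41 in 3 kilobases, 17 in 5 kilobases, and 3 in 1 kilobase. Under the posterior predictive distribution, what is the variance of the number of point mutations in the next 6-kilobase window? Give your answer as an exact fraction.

17622/361

Total count: 24 + 57 + 43 + 13 + 26 + 32 + 41 + 17 + 3 = 256.
Total exposure: 6 + 7 + 3 + 1 + 4 + 3 + 3 + 5 + 1 = 33 kilobases.
By Gamma–Poisson conjugacy, the posterior is Gamma(α + Σx, β + Σt) = Gamma(11 + 256, 5 + 33) = Gamma(267, 38).
The posterior predictive for a window of length T is Negative Binomial with variance T·α'·(β'+T)/β'² = 6·267·44/1444 = 17622/361.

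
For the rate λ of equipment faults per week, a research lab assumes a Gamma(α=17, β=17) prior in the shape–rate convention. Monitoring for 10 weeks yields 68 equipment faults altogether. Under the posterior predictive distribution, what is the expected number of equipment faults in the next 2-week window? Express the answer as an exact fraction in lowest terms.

Total count 68 over total exposure 10 weeks.
Posterior: α' = 17 + 68 = 85, β' = 17 + 10 = 27.
Predictive mean over a 2-week window = T·E[λ|data] = 2·85/27 = 170/27.

170/27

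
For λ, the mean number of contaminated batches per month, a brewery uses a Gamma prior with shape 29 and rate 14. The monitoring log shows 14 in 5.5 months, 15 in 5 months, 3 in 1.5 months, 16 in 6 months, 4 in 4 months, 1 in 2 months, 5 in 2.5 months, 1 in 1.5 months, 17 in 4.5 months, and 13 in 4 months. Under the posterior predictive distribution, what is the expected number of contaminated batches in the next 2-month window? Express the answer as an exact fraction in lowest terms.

Total count: 14 + 15 + 3 + 16 + 4 + 1 + 5 + 1 + 17 + 13 = 89.
Total exposure: 5.5 + 5 + 1.5 + 6 + 4 + 2 + 2.5 + 1.5 + 4.5 + 4 = 36.5 months.
The Gamma prior is conjugate for the Poisson rate, so λ | data ~ Gamma(29+89, 14+36.5) = Gamma(118, 101/2).
Predictive mean over a 2-month window = T·E[λ|data] = 2·118/(101/2) = 472/101.

472/101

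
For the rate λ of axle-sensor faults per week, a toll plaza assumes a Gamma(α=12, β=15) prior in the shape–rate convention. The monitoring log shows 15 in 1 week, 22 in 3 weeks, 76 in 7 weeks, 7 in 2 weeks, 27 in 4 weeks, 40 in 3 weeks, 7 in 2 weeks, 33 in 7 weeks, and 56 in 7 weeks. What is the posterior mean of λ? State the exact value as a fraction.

295/51

Total count: 15 + 22 + 76 + 7 + 27 + 40 + 7 + 33 + 56 = 283.
Total exposure: 1 + 3 + 7 + 2 + 4 + 3 + 2 + 7 + 7 = 36 weeks.
Posterior: α' = 12 + 283 = 295, β' = 15 + 36 = 51.
Posterior mean = α'/β' = 295/51.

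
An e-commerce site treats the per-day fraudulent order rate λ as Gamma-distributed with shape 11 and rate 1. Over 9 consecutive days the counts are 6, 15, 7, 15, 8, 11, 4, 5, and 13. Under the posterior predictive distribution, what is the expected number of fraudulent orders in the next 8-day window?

Total count: 6 + 15 + 7 + 15 + 8 + 11 + 4 + 5 + 13 = 84.
Total exposure: 9 days.
Conjugate update: add total count to the shape and total exposure to the rate, giving Gamma(95, 10).
Predictive mean over an 8-day window = T·E[λ|data] = 8·95/10 = 76.

76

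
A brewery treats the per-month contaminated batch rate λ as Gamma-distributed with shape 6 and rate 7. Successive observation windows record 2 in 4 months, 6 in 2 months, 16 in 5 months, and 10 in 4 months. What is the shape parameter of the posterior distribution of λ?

Total count: 2 + 6 + 16 + 10 = 34.
Total exposure: 4 + 2 + 5 + 4 = 15 months.
Gamma(α, β) with Poisson data over total exposure Σt gives posterior Gamma(α+Σx, β+Σt) = Gamma(40, 22).

40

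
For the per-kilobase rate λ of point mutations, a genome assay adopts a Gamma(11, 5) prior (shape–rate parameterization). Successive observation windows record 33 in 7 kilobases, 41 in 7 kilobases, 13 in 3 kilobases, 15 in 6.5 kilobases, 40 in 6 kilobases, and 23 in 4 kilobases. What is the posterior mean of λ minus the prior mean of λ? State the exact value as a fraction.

Total count: 33 + 41 + 13 + 15 + 40 + 23 = 165.
Total exposure: 7 + 7 + 3 + 6.5 + 6 + 4 = 33.5 kilobases.
By Gamma–Poisson conjugacy, the posterior is Gamma(α + Σx, β + Σt) = Gamma(11 + 165, 5 + 33.5) = Gamma(176, 77/2).
Posterior mean = 176/(77/2) = 32/7; prior mean = 11/5 = 11/5. Difference = 32/7 − 11/5 = 83/35.

83/35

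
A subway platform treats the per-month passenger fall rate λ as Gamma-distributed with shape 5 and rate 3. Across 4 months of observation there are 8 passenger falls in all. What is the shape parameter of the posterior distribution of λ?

Total count 8 over total exposure 4 months.
The Gamma prior is conjugate for the Poisson rate, so λ | data ~ Gamma(5+8, 3+4) = Gamma(13, 7).

13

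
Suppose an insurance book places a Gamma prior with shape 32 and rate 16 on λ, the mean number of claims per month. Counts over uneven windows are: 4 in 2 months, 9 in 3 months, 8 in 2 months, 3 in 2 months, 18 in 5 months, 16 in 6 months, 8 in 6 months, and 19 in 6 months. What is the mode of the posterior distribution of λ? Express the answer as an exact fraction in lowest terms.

29/12

Total count: 4 + 9 + 8 + 3 + 18 + 16 + 8 + 19 = 85.
Total exposure: 2 + 3 + 2 + 2 + 5 + 6 + 6 + 6 = 32 months.
The Gamma prior is conjugate for the Poisson rate, so λ | data ~ Gamma(32+85, 16+32) = Gamma(117, 48).
Posterior mode = (α'−1)/β' = 116/48 = 29/12.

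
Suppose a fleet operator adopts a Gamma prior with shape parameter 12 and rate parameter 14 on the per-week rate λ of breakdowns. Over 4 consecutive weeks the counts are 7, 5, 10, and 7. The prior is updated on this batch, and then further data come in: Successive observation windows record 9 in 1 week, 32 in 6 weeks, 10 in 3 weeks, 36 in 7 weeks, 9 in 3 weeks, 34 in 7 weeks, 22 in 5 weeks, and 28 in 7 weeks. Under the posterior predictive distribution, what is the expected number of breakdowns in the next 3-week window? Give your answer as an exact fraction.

221/19

Total count: 7 + 5 + 10 + 7 = 29.
Total exposure: 4 weeks.
After the first batch: Gamma(12 + 29, 14 + 4) = Gamma(41, 18).
Total count: 9 + 32 + 10 + 36 + 9 + 34 + 22 + 28 = 180.
Total exposure: 1 + 6 + 3 + 7 + 3 + 7 + 5 + 7 = 39 weeks.
After the second batch: Gamma(41 + 180, 18 + 39) = Gamma(221, 57).
Predictive mean over a 3-week window = T·E[λ|data] = 3·221/57 = 221/19.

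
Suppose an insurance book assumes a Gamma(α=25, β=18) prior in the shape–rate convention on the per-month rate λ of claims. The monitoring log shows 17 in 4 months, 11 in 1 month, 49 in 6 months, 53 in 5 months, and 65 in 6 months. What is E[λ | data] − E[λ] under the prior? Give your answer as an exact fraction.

37/9

Total count: 17 + 11 + 49 + 53 + 65 = 195.
Total exposure: 4 + 1 + 6 + 5 + 6 = 22 months.
Conjugate update: add total count to the shape and total exposure to the rate, giving Gamma(220, 40).
Posterior mean = 220/40 = 11/2; prior mean = 25/18 = 25/18. Difference = 11/2 − 25/18 = 37/9.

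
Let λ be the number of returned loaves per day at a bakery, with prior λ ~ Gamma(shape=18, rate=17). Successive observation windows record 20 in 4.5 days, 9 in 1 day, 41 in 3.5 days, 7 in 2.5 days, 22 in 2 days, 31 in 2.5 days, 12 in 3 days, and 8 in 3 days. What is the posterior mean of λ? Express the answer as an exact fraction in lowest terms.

56/13

Total count: 20 + 9 + 41 + 7 + 22 + 31 + 12 + 8 = 150.
Total exposure: 4.5 + 1 + 3.5 + 2.5 + 2 + 2.5 + 3 + 3 = 22 days.
By Gamma–Poisson conjugacy, the posterior is Gamma(α + Σx, β + Σt) = Gamma(18 + 150, 17 + 22) = Gamma(168, 39).
Posterior mean = α'/β' = 168/39 = 56/13.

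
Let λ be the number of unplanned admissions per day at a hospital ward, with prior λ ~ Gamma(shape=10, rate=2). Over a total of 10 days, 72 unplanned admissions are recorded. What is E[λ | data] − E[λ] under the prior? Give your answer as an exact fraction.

11/6

Total count 72 over total exposure 10 days.
Gamma(α, β) with Poisson data over total exposure Σt gives posterior Gamma(α+Σx, β+Σt) = Gamma(82, 12).
Posterior mean = 82/12 = 41/6; prior mean = 10/2 = 5. Difference = 41/6 − 5 = 11/6.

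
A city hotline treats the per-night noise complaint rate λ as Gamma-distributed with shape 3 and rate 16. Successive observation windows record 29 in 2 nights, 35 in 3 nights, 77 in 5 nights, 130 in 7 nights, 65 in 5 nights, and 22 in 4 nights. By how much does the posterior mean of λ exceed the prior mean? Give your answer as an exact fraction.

2825/336

Total count: 29 + 35 + 77 + 130 + 65 + 22 = 358.
Total exposure: 2 + 3 + 5 + 7 + 5 + 4 = 26 nights.
Gamma(α, β) with Poisson data over total exposure Σt gives posterior Gamma(α+Σx, β+Σt) = Gamma(361, 42).
Posterior mean = 361/42 = 361/42; prior mean = 3/16 = 3/16. Difference = 361/42 − 3/16 = 2825/336.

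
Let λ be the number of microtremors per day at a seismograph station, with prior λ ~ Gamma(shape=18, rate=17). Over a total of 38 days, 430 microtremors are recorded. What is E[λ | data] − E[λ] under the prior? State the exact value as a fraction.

6626/935

Total count 430 over total exposure 38 days.
Posterior: α' = 18 + 430 = 448, β' = 17 + 38 = 55.
Posterior mean = 448/55 = 448/55; prior mean = 18/17 = 18/17. Difference = 448/55 − 18/17 = 6626/935.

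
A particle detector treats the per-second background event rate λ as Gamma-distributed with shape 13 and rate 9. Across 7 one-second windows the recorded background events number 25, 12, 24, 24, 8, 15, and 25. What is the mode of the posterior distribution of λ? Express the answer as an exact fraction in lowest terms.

Total count: 25 + 12 + 24 + 24 + 8 + 15 + 25 = 133.
Total exposure: 7 seconds.
Conjugate update: add total count to the shape and total exposure to the rate, giving Gamma(146, 16).
Posterior mode = (α'−1)/β' = 145/16.

145/16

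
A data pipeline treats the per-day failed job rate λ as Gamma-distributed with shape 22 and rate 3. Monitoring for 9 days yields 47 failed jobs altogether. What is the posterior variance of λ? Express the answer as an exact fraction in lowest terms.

Total count 47 over total exposure 9 days.
Posterior: α' = 22 + 47 = 69, β' = 3 + 9 = 12.
Posterior variance = α'/β'² = 69/144 = 23/48.

23/48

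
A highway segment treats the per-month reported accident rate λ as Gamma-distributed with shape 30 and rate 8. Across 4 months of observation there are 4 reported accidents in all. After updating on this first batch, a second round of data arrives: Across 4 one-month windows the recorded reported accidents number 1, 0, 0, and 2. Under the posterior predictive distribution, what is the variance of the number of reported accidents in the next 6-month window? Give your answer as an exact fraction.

Total count 4 over total exposure 4 months.
After the first batch: Gamma(30 + 4, 8 + 4) = Gamma(34, 12).
Total count: 1 + 0 + 0 + 2 = 3.
Total exposure: 4 months.
After the second batch: Gamma(34 + 3, 12 + 4) = Gamma(37, 16).
The posterior predictive for a window of length T is Negative Binomial with variance T·α'·(β'+T)/β'² = 6·37·22/256 = 1221/64.

1221/64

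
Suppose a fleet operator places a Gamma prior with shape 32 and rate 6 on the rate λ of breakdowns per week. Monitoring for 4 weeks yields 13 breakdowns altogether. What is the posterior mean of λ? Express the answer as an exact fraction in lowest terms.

Total count 13 over total exposure 4 weeks.
By Gamma–Poisson conjugacy, the posterior is Gamma(α + Σx, β + Σt) = Gamma(32 + 13, 6 + 4) = Gamma(45, 10).
Posterior mean = α'/β' = 45/10 = 9/2.

9/2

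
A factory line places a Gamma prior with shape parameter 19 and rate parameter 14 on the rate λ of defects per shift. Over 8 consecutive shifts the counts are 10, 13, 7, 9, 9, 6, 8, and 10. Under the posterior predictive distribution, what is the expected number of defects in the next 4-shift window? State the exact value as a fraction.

182/11

Total count: 10 + 13 + 7 + 9 + 9 + 6 + 8 + 10 = 72.
Total exposure: 8 shifts.
Conjugate update: add total count to the shape and total exposure to the rate, giving Gamma(91, 22).
Predictive mean over a 4-shift window = T·E[λ|data] = 4·91/22 = 182/11.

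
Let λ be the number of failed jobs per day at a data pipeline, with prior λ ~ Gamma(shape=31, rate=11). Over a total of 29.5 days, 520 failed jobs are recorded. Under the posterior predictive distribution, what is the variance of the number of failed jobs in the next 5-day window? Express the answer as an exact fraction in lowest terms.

501410/6561

Total count 520 over total exposure 29.5 days.
By Gamma–Poisson conjugacy, the posterior is Gamma(α + Σx, β + Σt) = Gamma(31 + 520, 11 + 29.5) = Gamma(551, 81/2).
The posterior predictive for a window of length T is Negative Binomial with variance T·α'·(β'+T)/β'² = 5·551·(91/2)/(6561/4) = 501410/6561.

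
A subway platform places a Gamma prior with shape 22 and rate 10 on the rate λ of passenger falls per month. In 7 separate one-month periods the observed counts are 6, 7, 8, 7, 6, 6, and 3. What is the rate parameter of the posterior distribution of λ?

Total count: 6 + 7 + 8 + 7 + 6 + 6 + 3 = 43.
Total exposure: 7 months.
Posterior: α' = 22 + 43 = 65, β' = 10 + 7 = 17.

17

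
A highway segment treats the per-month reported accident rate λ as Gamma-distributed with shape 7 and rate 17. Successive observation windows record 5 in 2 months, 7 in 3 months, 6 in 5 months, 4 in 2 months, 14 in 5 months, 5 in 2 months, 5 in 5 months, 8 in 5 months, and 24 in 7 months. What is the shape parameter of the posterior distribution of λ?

85

Total count: 5 + 7 + 6 + 4 + 14 + 5 + 5 + 8 + 24 = 78.
Total exposure: 2 + 3 + 5 + 2 + 5 + 2 + 5 + 5 + 7 = 36 months.
The Gamma prior is conjugate for the Poisson rate, so λ | data ~ Gamma(7+78, 17+36) = Gamma(85, 53).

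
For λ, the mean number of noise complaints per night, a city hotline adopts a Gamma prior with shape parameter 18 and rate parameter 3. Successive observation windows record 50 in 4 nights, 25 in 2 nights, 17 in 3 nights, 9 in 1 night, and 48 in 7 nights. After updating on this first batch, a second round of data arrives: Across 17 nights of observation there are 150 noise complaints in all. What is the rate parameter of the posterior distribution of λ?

Total count: 50 + 25 + 17 + 9 + 48 = 149.
Total exposure: 4 + 2 + 3 + 1 + 7 = 17 nights.
After the first batch: Gamma(18 + 149, 3 + 17) = Gamma(167, 20).
Total count 150 over total exposure 17 nights.
After the second batch: Gamma(167 + 150, 20 + 17) = Gamma(317, 37).

37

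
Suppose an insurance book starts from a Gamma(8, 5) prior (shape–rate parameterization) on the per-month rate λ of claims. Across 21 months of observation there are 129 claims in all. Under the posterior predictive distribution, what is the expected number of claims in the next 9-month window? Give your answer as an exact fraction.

Total count 129 over total exposure 21 months.
Gamma(α, β) with Poisson data over total exposure Σt gives posterior Gamma(α+Σx, β+Σt) = Gamma(137, 26).
Predictive mean over a 9-month window = T·E[λ|data] = 9·137/26 = 1233/26.

1233/26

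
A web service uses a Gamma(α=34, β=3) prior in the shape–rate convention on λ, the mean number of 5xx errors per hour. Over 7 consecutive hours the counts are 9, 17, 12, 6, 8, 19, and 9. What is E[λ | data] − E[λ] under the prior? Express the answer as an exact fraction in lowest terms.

Total count: 9 + 17 + 12 + 6 + 8 + 19 + 9 = 80.
Total exposure: 7 hours.
By Gamma–Poisson conjugacy, the posterior is Gamma(α + Σx, β + Σt) = Gamma(34 + 80, 3 + 7) = Gamma(114, 10).
Posterior mean = 114/10 = 57/5; prior mean = 34/3 = 34/3. Difference = 57/5 − 34/3 = 1/15.

1/15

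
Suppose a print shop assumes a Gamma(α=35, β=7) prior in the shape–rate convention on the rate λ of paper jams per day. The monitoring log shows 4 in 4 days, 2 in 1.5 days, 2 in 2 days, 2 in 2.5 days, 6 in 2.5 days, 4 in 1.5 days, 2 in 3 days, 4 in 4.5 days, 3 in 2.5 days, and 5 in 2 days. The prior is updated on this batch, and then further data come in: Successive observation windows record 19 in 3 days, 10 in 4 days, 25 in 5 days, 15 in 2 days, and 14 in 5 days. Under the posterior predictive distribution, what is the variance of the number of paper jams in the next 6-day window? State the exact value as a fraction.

3306/169

Total count: 4 + 2 + 2 + 2 + 6 + 4 + 2 + 4 + 3 + 5 = 34.
Total exposure: 4 + 1.5 + 2 + 2.5 + 2.5 + 1.5 + 3 + 4.5 + 2.5 + 2 = 26 days.
After the first batch: Gamma(35 + 34, 7 + 26) = Gamma(69, 33).
Total count: 19 + 10 + 25 + 15 + 14 = 83.
Total exposure: 3 + 4 + 5 + 2 + 5 = 19 days.
After the second batch: Gamma(69 + 83, 33 + 19) = Gamma(152, 52).
The posterior predictive for a window of length T is Negative Binomial with variance T·α'·(β'+T)/β'² = 6·152·58/2704 = 3306/169.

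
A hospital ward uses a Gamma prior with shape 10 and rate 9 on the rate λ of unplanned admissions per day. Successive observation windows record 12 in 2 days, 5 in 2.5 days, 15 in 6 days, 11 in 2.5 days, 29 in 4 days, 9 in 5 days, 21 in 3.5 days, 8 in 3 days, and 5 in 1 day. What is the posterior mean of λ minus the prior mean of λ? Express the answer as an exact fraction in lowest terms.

1480/693

Total count: 12 + 5 + 15 + 11 + 29 + 9 + 21 + 8 + 5 = 115.
Total exposure: 2 + 2.5 + 6 + 2.5 + 4 + 5 + 3.5 + 3 + 1 = 29.5 days.
Posterior: α' = 10 + 115 = 125, β' = 9 + 29.5 = 77/2.
Posterior mean = 125/(77/2) = 250/77; prior mean = 10/9 = 10/9. Difference = 250/77 − 10/9 = 1480/693.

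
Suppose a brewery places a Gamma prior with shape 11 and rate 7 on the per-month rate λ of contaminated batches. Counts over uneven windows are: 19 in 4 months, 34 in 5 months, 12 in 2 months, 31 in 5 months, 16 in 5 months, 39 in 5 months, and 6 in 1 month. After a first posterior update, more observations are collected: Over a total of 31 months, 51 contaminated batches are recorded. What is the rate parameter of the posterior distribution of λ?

Total count: 19 + 34 + 12 + 31 + 16 + 39 + 6 = 157.
Total exposure: 4 + 5 + 2 + 5 + 5 + 5 + 1 = 27 months.
After the first batch: Gamma(11 + 157, 7 + 27) = Gamma(168, 34).
Total count 51 over total exposure 31 months.
After the second batch: Gamma(168 + 51, 34 + 31) = Gamma(219, 65).

65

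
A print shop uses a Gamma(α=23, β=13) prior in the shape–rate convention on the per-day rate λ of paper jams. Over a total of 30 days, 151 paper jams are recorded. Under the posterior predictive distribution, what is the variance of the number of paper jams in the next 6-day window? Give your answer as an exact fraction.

51156/1849

Total count 151 over total exposure 30 days.
By Gamma–Poisson conjugacy, the posterior is Gamma(α + Σx, β + Σt) = Gamma(23 + 151, 13 + 30) = Gamma(174, 43).
The posterior predictive for a window of length T is Negative Binomial with variance T·α'·(β'+T)/β'² = 6·174·49/1849 = 51156/1849.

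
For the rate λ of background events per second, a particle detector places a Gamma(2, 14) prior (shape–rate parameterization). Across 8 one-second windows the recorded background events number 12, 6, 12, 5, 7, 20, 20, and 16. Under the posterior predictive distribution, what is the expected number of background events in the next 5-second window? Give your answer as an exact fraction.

Total count: 12 + 6 + 12 + 5 + 7 + 20 + 20 + 16 = 98.
Total exposure: 8 seconds.
The Gamma prior is conjugate for the Poisson rate, so λ | data ~ Gamma(2+98, 14+8) = Gamma(100, 22).
Predictive mean over a 5-second window = T·E[λ|data] = 5·100/22 = 250/11.

250/11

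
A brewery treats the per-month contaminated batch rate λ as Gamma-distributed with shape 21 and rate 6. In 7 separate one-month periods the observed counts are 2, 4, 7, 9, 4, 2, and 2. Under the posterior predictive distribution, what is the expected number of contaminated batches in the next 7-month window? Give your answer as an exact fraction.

Total count: 2 + 4 + 7 + 9 + 4 + 2 + 2 = 30.
Total exposure: 7 months.
Gamma(α, β) with Poisson data over total exposure Σt gives posterior Gamma(α+Σx, β+Σt) = Gamma(51, 13).
Predictive mean over a 7-month window = T·E[λ|data] = 7·51/13 = 357/13.

357/13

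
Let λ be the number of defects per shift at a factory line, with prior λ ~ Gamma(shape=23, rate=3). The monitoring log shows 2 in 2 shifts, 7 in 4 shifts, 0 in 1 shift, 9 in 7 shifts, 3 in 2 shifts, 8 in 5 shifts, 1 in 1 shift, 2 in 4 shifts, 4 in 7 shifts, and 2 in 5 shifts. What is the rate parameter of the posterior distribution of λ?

Total count: 2 + 7 + 0 + 9 + 3 + 8 + 1 + 2 + 4 + 2 = 38.
Total exposure: 2 + 4 + 1 + 7 + 2 + 5 + 1 + 4 + 7 + 5 = 38 shifts.
Posterior: α' = 23 + 38 = 61, β' = 3 + 38 = 41.

41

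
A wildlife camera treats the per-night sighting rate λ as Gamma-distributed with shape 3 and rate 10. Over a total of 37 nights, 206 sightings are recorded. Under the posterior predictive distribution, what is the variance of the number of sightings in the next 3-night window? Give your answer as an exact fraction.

31350/2209

Total count 206 over total exposure 37 nights.
By Gamma–Poisson conjugacy, the posterior is Gamma(α + Σx, β + Σt) = Gamma(3 + 206, 10 + 37) = Gamma(209, 47).
The posterior predictive for a window of length T is Negative Binomial with variance T·α'·(β'+T)/β'² = 3·209·50/2209 = 31350/2209.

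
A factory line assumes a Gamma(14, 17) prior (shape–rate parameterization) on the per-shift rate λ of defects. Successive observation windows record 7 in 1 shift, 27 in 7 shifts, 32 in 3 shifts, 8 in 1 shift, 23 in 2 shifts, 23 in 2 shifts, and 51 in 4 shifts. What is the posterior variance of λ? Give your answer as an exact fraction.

5/37

Total count: 7 + 27 + 32 + 8 + 23 + 23 + 51 = 171.
Total exposure: 1 + 7 + 3 + 1 + 2 + 2 + 4 = 20 shifts.
Gamma(α, β) with Poisson data over total exposure Σt gives posterior Gamma(α+Σx, β+Σt) = Gamma(185, 37).
Posterior variance = α'/β'² = 185/1369 = 5/37.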